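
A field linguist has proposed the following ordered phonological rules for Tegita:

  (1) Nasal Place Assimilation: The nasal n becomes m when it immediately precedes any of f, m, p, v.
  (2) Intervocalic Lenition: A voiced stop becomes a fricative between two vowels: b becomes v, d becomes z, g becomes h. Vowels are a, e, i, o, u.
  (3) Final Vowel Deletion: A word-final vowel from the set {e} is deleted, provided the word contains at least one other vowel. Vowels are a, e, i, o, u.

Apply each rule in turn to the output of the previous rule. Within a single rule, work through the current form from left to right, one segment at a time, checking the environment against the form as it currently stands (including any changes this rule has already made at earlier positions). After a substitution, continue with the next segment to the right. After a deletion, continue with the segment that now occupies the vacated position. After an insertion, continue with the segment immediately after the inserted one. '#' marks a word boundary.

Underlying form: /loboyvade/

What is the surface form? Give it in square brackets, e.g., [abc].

[lovoyvaz]

(1) Nasal Place Assimilation: no change — [loboyvade]
(2) Intervocalic Lenition: [loboyvade] → [lovoyvaze]
(3) Final Vowel Deletion: [lovoyvaze] → [lovoyvaz]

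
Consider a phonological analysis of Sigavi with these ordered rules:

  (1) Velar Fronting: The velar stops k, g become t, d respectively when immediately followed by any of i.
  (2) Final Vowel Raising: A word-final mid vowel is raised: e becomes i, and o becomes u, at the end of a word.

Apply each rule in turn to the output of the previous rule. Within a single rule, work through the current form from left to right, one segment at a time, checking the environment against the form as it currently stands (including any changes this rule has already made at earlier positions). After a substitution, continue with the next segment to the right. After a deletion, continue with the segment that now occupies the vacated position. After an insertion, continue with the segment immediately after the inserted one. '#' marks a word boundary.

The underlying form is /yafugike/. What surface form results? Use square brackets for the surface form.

[yafudiki]

(1) Velar Fronting: [yafugike] → [yafudike]
(2) Final Vowel Raising: [yafudike] → [yafudiki]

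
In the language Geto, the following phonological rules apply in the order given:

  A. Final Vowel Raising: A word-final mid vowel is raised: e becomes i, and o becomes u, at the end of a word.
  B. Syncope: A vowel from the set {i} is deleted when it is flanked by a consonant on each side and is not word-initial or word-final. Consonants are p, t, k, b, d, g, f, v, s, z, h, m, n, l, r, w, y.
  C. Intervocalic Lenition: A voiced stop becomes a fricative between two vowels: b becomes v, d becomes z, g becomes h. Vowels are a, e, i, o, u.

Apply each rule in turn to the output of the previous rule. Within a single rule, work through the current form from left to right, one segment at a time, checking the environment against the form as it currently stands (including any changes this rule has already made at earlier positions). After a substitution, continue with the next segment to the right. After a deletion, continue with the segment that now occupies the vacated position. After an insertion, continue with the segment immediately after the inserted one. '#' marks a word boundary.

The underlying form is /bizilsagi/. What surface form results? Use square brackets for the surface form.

[bzlsahi]

A Final Vowel Raising: no change — [bizilsagi]
B Syncope: [bizilsagi] → [bzlsagi]
C Intervocalic Lenition: [bzlsagi] → [bzlsahi]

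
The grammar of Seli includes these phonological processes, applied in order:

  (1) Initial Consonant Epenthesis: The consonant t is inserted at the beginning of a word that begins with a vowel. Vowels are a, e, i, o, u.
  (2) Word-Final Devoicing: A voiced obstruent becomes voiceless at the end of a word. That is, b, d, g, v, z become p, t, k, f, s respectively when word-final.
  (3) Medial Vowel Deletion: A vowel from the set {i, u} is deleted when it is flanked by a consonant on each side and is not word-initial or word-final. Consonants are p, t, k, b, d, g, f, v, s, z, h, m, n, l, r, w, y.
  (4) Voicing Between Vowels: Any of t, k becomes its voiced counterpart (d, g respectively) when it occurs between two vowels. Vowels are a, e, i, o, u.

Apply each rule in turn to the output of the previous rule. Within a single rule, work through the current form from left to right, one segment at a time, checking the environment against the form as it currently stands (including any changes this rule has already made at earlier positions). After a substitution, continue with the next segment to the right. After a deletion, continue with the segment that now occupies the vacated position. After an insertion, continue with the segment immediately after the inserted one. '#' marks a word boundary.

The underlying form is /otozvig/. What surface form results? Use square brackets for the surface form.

[todozvk]

(1) Initial Consonant Epenthesis: [otozvig] → [totozvig]
(2) Word-Final Devoicing: [totozvig] → [totozvik]
(3) Medial Vowel Deletion: [totozvik] → [totozvk]
(4) Voicing Between Vowels: [totozvk] → [todozvk]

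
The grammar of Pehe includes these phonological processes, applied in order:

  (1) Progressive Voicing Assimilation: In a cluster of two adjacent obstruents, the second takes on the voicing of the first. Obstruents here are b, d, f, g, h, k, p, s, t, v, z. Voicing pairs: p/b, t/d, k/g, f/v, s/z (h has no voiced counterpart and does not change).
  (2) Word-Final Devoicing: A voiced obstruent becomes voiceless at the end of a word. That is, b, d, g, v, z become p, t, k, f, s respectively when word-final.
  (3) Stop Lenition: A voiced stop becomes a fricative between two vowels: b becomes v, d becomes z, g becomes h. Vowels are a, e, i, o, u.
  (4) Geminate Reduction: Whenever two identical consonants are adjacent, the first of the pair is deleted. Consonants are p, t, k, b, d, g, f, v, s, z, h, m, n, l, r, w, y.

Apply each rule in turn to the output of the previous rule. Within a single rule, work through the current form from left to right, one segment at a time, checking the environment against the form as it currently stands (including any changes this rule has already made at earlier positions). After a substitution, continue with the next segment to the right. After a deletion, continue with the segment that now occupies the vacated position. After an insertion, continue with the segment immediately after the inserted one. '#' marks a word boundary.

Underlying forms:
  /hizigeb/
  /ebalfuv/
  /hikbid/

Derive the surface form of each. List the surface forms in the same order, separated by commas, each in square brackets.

[hizihep], [evalfuf], [hikpit]

/hizigeb/:
  (1) Progressive Voicing Assimilation: no change — [hizigeb]
  (2) Word-Final Devoicing: [hizigeb] → [hizigep]
  (3) Stop Lenition: [hizigep] → [hizihep]
  (4) Geminate Reduction: no change — [hizihep]
/ebalfuv/:
  (1) Progressive Voicing Assimilation: no change — [ebalfuv]
  (2) Word-Final Devoicing: [ebalfuv] → [ebalfuf]
  (3) Stop Lenition: [ebalfuf] → [evalfuf]
  (4) Geminate Reduction: no change — [evalfuf]
/hikbid/:
  (1) Progressive Voicing Assimilation: [hikbid] → [hikpid]
  (2) Word-Final Devoicing: [hikpid] → [hikpit]
  (3) Stop Lenition: no change — [hikpit]
  (4) Geminate Reduction: no change — [hikpit]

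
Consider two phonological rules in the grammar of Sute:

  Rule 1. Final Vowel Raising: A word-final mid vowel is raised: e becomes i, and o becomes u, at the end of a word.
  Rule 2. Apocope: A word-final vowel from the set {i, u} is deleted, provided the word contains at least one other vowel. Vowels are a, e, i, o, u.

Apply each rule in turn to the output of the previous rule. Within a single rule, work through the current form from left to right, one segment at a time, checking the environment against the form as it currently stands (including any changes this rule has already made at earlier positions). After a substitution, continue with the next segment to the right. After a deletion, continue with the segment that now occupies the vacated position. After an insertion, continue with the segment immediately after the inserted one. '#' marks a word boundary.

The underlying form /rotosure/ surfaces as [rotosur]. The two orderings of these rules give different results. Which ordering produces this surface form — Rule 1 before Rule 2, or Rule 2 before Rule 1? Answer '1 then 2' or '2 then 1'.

Order 1 then 2:
  1 Final Vowel Raising: [rotosure] → [rotosuri]
  2 Apocope: [rotosuri] → [rotosur]
  result: [rotosur]
Order 2 then 1:
  2 Apocope: no change — [rotosure]
  1 Final Vowel Raising: [rotosure] → [rotosuri]
  result: [rotosuri]

1 then 2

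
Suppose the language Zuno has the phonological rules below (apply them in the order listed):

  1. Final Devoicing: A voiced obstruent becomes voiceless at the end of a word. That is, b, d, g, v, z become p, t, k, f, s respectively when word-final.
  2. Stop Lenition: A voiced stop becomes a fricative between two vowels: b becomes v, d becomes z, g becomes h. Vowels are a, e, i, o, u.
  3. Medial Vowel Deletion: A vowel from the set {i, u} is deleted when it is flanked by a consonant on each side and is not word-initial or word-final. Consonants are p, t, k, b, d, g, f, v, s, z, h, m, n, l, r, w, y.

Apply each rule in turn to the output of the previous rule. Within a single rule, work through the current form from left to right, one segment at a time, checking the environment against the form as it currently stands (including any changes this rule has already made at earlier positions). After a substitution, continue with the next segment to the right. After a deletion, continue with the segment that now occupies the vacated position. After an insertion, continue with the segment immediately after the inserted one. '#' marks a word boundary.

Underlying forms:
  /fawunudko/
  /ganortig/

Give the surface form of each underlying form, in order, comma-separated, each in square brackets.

[fawndko], [ganortk]

/fawunudko/:
  1 Final Devoicing: no change — [fawunudko]
  2 Stop Lenition: no change — [fawunudko]
  3 Medial Vowel Deletion: [fawunudko] → [fawndko]
/ganortig/:
  1 Final Devoicing: [ganortig] → [ganortik]
  2 Stop Lenition: no change — [ganortik]
  3 Medial Vowel Deletion: [ganortik] → [ganortk]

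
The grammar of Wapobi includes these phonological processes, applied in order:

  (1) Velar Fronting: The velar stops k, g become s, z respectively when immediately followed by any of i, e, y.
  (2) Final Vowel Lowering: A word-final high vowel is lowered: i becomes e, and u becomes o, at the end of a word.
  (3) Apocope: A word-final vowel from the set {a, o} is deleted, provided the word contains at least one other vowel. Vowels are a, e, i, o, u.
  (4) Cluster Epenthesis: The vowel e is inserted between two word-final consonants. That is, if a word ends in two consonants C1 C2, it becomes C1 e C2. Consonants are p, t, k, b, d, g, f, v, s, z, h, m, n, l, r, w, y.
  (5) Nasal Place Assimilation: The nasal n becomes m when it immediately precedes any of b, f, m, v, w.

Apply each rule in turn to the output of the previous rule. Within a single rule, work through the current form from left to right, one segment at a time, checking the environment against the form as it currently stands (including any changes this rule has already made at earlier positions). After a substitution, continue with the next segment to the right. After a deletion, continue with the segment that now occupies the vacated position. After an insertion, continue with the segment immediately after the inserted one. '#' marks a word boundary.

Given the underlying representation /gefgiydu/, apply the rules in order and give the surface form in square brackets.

(1) Velar Fronting: [gefgiydu] → [zefziydu]
(2) Final Vowel Lowering: [zefziydu] → [zefziydo]
(3) Apocope: [zefziydo] → [zefziyd]
(4) Cluster Epenthesis: [zefziyd] → [zefziyed]
(5) Nasal Place Assimilation: no change — [zefziyed]

[zefziyed]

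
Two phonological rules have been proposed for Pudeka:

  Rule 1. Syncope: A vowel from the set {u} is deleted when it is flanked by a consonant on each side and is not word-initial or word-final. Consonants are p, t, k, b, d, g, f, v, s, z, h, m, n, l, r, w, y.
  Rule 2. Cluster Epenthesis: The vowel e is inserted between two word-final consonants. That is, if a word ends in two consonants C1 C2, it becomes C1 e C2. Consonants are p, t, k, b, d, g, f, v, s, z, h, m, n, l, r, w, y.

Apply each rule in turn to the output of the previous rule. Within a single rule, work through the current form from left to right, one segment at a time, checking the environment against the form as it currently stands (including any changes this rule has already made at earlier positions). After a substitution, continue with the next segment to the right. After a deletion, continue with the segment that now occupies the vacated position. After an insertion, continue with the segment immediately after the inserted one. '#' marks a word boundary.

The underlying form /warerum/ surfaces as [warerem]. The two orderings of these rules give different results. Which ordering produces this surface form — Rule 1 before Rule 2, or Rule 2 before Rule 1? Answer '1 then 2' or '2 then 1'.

1 then 2

Order 1 then 2:
  1 Syncope: [warerum] → [warerm]
  2 Cluster Epenthesis: [warerm] → [warerem]
  result: [warerem]
Order 2 then 1:
  2 Cluster Epenthesis: no change — [warerum]
  1 Syncope: [warerum] → [warerm]
  result: [warerm]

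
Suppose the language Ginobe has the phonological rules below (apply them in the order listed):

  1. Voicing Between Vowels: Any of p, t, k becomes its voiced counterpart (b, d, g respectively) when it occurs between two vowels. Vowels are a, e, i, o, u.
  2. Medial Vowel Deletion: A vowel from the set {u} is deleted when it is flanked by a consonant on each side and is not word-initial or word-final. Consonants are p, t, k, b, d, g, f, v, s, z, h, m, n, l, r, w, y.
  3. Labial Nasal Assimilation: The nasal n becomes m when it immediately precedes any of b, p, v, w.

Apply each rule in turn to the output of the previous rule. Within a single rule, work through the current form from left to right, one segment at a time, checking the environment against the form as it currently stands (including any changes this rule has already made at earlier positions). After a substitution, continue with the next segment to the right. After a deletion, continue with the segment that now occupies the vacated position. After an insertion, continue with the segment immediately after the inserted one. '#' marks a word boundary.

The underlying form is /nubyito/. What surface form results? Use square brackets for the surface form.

1 Voicing Between Vowels: [nubyito] → [nubyido]
2 Medial Vowel Deletion: [nubyido] → [nbyido]
3 Labial Nasal Assimilation: [nbyido] → [mbyido]

[mbyido]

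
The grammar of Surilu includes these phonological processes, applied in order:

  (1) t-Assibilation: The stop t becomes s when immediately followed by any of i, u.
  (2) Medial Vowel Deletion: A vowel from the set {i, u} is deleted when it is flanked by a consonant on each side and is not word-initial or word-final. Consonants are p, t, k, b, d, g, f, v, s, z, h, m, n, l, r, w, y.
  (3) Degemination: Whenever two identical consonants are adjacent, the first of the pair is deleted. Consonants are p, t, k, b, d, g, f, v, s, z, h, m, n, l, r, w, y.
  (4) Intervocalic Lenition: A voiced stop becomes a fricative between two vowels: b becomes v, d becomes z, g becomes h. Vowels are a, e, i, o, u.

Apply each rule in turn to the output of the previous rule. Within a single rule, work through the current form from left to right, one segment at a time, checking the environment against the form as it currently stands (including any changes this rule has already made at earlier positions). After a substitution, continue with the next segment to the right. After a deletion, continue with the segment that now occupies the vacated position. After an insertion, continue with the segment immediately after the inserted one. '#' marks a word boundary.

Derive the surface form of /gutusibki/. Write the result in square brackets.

[gsbki]

(1) t-Assibilation: [gutusibki] → [gususibki]
(2) Medial Vowel Deletion: [gususibki] → [gssbki]
(3) Degemination: [gssbki] → [gsbki]
(4) Intervocalic Lenition: no change — [gsbki]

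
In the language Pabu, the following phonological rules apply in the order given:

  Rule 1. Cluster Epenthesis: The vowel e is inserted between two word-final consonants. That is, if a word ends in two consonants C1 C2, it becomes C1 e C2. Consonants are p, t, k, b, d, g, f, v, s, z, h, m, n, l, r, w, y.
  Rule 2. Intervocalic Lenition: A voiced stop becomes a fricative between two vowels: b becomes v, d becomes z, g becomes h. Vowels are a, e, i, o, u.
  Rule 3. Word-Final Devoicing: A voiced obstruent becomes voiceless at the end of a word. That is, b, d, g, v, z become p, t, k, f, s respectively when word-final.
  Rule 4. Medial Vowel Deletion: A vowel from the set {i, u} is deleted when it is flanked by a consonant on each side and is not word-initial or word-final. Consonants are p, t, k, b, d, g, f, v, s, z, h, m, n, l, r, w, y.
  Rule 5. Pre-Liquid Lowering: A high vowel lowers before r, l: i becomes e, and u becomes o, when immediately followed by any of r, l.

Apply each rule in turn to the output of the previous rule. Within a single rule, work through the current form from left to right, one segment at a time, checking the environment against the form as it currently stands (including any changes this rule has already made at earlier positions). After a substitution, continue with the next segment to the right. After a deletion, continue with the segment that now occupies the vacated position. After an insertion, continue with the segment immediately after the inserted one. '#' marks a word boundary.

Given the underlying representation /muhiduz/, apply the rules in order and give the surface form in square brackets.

[mhzs]

Rule 1 Cluster Epenthesis: no change — [muhiduz]
Rule 2 Intervocalic Lenition: [muhiduz] → [muhizuz]
Rule 3 Word-Final Devoicing: [muhizuz] → [muhizus]
Rule 4 Medial Vowel Deletion: [muhizus] → [mhzs]
Rule 5 Pre-Liquid Lowering: no change — [mhzs]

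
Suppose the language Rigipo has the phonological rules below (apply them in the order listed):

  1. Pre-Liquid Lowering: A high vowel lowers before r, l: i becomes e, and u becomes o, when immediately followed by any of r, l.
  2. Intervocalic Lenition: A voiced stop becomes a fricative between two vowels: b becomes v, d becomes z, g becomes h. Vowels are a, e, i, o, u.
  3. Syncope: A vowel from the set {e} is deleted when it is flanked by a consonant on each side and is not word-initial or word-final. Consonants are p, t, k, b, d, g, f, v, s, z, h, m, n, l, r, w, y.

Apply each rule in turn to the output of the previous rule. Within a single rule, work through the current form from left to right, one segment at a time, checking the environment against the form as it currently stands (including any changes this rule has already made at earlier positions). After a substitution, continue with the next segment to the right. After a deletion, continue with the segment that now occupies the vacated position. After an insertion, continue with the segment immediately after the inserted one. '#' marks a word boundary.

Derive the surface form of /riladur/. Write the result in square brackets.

1 Pre-Liquid Lowering: [riladur] → [relador]
2 Intervocalic Lenition: [relador] → [relazor]
3 Syncope: [relazor] → [rlazor]

[rlazor]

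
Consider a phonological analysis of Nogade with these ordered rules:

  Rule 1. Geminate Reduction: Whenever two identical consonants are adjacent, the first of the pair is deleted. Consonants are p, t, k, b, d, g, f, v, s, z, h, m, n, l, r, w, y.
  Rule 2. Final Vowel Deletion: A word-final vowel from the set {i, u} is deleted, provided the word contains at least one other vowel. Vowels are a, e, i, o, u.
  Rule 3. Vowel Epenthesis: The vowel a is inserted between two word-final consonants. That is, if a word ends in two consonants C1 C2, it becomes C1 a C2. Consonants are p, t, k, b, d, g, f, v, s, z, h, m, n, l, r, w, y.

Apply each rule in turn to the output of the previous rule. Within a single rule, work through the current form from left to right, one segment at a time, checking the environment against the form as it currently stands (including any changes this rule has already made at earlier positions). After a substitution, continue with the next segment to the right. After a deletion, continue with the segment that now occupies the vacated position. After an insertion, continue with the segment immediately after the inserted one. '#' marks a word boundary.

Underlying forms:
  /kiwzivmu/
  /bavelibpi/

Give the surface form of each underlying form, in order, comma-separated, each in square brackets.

/kiwzivmu/:
  Rule 1 Geminate Reduction: no change — [kiwzivmu]
  Rule 2 Final Vowel Deletion: [kiwzivmu] → [kiwzivm]
  Rule 3 Vowel Epenthesis: [kiwzivm] → [kiwzivam]
/bavelibpi/:
  Rule 1 Geminate Reduction: no change — [bavelibpi]
  Rule 2 Final Vowel Deletion: [bavelibpi] → [bavelibp]
  Rule 3 Vowel Epenthesis: [bavelibp] → [bavelibap]

[kiwzivam], [bavelibap]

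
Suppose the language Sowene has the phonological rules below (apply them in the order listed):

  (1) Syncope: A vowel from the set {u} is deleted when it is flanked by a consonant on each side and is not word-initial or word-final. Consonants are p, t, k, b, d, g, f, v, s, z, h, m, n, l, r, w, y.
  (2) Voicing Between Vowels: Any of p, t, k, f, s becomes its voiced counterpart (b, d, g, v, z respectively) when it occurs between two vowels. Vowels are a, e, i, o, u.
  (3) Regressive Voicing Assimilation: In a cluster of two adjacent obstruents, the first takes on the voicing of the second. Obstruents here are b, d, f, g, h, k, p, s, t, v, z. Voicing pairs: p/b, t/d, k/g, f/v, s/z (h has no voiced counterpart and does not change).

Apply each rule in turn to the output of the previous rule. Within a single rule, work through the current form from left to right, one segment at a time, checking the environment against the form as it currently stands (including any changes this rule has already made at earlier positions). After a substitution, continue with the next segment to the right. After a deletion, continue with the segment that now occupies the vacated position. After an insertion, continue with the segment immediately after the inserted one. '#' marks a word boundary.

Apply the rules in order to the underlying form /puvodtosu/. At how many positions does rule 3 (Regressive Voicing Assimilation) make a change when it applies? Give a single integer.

(1) Syncope: [puvodtosu] → [pvodtosu]
(2) Voicing Between Vowels: [pvodtosu] → [pvodtozu]
(3) Regressive Voicing Assimilation: [pvodtozu] → [bvottozu]
Rule 3 changed 2 position(s).

2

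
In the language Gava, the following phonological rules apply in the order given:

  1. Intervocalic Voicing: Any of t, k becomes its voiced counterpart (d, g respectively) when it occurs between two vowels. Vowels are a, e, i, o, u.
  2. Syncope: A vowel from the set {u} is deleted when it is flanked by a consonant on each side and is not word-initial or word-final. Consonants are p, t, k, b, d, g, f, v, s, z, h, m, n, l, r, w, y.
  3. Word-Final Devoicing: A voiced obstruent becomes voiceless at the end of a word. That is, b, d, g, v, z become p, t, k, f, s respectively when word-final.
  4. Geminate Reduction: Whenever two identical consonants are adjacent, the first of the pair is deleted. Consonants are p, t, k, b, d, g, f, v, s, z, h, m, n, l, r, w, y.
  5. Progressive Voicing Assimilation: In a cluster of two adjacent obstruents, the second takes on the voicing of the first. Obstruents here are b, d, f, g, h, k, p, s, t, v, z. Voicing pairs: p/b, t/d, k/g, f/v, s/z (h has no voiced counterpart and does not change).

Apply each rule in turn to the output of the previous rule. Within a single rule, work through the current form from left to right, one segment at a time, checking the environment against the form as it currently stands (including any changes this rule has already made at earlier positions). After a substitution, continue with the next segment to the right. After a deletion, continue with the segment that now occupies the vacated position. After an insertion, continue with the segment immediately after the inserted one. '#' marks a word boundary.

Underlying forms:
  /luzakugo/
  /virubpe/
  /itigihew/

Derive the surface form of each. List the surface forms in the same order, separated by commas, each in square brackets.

/luzakugo/:
  1 Intervocalic Voicing: [luzakugo] → [luzagugo]
  2 Syncope: [luzagugo] → [lzaggo]
  3 Word-Final Devoicing: no change — [lzaggo]
  4 Geminate Reduction: [lzaggo] → [lzago]
  5 Progressive Voicing Assimilation: no change — [lzago]
/virubpe/:
  1 Intervocalic Voicing: no change — [virubpe]
  2 Syncope: [virubpe] → [virbpe]
  3 Word-Final Devoicing: no change — [virbpe]
  4 Geminate Reduction: no change — [virbpe]
  5 Progressive Voicing Assimilation: [virbpe] → [virbbe]
/itigihew/:
  1 Intervocalic Voicing: [itigihew] → [idigihew]
  2 Syncope: no change — [idigihew]
  3 Word-Final Devoicing: no change — [idigihew]
  4 Geminate Reduction: no change — [idigihew]
  5 Progressive Voicing Assimilation: no change — [idigihew]

[lzago], [virbbe], [idigihew]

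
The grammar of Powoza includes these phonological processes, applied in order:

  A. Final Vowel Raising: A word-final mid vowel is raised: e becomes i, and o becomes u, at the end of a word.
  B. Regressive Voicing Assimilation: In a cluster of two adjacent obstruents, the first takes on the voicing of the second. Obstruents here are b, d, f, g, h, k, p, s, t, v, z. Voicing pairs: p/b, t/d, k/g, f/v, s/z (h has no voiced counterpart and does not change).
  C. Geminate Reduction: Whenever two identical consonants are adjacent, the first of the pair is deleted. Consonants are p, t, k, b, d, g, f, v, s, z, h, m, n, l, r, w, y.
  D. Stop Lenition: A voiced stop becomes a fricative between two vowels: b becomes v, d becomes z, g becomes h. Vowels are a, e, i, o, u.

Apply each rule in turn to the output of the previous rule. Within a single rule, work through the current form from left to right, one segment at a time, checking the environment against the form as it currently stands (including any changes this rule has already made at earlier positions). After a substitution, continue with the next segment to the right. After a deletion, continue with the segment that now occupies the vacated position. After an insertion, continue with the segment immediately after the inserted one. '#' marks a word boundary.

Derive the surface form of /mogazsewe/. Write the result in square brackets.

A Final Vowel Raising: [mogazsewe] → [mogazsewi]
B Regressive Voicing Assimilation: [mogazsewi] → [mogassewi]
C Geminate Reduction: [mogassewi] → [mogasewi]
D Stop Lenition: [mogasewi] → [mohasewi]

[mohasewi]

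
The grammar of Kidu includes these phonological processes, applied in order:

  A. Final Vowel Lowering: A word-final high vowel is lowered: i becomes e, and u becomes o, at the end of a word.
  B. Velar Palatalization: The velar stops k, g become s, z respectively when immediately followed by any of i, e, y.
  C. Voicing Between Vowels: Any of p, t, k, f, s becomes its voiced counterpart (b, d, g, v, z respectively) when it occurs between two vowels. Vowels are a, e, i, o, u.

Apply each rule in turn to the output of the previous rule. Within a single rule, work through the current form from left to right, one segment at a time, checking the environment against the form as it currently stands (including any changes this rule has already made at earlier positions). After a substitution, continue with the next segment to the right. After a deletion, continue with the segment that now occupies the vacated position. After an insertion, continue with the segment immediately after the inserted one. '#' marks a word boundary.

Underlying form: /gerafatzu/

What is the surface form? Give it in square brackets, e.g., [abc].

A Final Vowel Lowering: [gerafatzu] → [gerafatzo]
B Velar Palatalization: [gerafatzo] → [zerafatzo]
C Voicing Between Vowels: [zerafatzo] → [zeravatzo]

[zeravatzo]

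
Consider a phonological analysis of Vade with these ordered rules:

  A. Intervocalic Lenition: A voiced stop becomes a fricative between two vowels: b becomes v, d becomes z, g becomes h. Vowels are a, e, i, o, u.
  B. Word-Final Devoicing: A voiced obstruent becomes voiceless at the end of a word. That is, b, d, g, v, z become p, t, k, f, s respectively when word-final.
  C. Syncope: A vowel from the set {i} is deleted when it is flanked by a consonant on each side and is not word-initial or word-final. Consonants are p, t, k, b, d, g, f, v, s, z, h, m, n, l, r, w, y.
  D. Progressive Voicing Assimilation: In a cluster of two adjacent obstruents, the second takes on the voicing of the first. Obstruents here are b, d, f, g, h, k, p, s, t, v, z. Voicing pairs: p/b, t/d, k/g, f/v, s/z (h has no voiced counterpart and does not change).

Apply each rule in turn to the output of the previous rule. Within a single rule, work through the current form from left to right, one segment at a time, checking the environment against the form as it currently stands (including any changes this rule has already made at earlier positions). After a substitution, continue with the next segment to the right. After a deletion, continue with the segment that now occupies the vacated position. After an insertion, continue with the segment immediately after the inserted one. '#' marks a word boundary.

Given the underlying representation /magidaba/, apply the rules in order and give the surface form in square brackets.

A Intervocalic Lenition: [magidaba] → [mahizava]
B Word-Final Devoicing: no change — [mahizava]
C Syncope: [mahizava] → [mahzava]
D Progressive Voicing Assimilation: [mahzava] → [mahsava]

[mahsava]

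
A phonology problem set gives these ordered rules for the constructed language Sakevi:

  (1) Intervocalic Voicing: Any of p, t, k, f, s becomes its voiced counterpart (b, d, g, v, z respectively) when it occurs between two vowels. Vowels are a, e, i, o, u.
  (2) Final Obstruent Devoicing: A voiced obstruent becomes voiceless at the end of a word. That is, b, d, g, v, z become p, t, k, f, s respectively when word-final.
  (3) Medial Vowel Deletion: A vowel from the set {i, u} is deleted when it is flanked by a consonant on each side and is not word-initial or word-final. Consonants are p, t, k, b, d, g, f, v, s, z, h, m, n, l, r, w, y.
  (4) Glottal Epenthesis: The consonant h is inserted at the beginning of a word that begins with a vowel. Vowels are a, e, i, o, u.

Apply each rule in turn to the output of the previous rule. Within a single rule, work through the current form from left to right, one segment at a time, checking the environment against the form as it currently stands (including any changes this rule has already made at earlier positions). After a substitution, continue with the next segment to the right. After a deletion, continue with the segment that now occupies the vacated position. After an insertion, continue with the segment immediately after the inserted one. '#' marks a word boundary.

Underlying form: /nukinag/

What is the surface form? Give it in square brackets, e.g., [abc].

(1) Intervocalic Voicing: [nukinag] → [nuginag]
(2) Final Obstruent Devoicing: [nuginag] → [nuginak]
(3) Medial Vowel Deletion: [nuginak] → [ngnak]
(4) Glottal Epenthesis: no change — [ngnak]

[ngnak]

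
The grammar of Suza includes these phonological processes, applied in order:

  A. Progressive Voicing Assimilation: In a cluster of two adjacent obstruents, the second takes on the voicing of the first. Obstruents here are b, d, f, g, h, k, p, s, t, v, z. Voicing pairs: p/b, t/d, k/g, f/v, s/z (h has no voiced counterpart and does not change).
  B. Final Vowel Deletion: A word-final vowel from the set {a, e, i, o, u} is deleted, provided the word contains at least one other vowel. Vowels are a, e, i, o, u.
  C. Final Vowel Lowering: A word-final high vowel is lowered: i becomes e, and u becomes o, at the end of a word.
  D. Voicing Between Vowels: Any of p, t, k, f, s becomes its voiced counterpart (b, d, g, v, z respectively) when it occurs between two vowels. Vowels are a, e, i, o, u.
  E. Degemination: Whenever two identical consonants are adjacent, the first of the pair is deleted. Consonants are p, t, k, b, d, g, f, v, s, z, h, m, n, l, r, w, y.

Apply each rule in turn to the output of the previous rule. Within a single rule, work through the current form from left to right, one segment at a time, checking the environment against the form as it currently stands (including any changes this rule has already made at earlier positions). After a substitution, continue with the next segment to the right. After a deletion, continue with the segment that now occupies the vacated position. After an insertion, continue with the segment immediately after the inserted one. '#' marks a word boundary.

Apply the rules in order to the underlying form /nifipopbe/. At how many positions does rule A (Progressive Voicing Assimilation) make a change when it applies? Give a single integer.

A Progressive Voicing Assimilation: [nifipopbe] → [nifipoppe]
B Final Vowel Deletion: [nifipoppe] → [nifipopp]
C Final Vowel Lowering: no change — [nifipopp]
D Voicing Between Vowels: [nifipopp] → [nivibopp]
E Degemination: [nivibopp] → [nivibop]
Rule A changed 1 position(s).

1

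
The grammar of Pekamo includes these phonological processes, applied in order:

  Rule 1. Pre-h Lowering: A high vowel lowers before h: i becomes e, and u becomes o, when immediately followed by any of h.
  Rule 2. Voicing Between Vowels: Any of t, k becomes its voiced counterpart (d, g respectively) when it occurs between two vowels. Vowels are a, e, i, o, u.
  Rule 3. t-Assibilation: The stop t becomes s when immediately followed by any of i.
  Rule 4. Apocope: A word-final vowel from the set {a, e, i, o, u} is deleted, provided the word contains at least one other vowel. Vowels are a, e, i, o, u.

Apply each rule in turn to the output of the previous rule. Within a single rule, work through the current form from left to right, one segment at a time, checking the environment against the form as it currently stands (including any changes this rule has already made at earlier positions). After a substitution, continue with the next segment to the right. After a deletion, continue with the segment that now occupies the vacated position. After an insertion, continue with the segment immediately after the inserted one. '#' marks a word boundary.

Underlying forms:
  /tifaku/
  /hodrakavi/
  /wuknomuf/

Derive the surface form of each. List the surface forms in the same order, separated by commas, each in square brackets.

/tifaku/:
  Rule 1 Pre-h Lowering: no change — [tifaku]
  Rule 2 Voicing Between Vowels: [tifaku] → [tifagu]
  Rule 3 t-Assibilation: [tifagu] → [sifagu]
  Rule 4 Apocope: [sifagu] → [sifag]
/hodrakavi/:
  Rule 1 Pre-h Lowering: no change — [hodrakavi]
  Rule 2 Voicing Between Vowels: [hodrakavi] → [hodragavi]
  Rule 3 t-Assibilation: no change — [hodragavi]
  Rule 4 Apocope: [hodragavi] → [hodragav]
/wuknomuf/:
  Rule 1 Pre-h Lowering: no change — [wuknomuf]
  Rule 2 Voicing Between Vowels: no change — [wuknomuf]
  Rule 3 t-Assibilation: no change — [wuknomuf]
  Rule 4 Apocope: no change — [wuknomuf]

[sifag], [hodragav], [wuknomuf]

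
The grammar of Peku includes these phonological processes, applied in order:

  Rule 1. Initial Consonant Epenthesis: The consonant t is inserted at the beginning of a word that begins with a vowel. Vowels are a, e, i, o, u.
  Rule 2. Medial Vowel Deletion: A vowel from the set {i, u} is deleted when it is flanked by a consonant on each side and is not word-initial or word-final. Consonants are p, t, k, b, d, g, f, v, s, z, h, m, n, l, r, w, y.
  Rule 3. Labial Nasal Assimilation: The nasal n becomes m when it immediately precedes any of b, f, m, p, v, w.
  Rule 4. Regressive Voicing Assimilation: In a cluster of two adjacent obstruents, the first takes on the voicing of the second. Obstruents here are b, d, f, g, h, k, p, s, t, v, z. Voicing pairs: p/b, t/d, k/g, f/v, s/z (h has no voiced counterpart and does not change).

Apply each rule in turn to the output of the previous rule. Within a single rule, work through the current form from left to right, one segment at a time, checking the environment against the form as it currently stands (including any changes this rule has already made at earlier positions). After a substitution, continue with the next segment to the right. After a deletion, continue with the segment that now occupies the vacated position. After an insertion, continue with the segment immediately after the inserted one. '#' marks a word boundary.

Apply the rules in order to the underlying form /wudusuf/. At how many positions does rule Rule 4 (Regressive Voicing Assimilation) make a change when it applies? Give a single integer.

Rule 1 Initial Consonant Epenthesis: no change — [wudusuf]
Rule 2 Medial Vowel Deletion: [wudusuf] → [wdsf]
Rule 3 Labial Nasal Assimilation: no change — [wdsf]
Rule 4 Regressive Voicing Assimilation: [wdsf] → [wtsf]
Rule Rule 4 changed 1 position(s).

1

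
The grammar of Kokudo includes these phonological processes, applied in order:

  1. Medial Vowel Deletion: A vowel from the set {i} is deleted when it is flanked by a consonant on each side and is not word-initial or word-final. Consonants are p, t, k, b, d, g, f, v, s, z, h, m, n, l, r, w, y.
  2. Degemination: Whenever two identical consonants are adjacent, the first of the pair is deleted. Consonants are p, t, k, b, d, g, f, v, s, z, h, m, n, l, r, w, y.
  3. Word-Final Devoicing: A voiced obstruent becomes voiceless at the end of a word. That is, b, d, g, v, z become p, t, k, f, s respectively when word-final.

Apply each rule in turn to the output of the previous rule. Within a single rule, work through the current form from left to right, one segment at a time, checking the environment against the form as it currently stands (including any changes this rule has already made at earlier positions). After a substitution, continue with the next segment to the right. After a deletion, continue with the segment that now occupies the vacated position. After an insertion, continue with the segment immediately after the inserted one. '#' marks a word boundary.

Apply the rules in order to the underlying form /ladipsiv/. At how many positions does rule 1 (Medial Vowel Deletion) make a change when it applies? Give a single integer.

2

1 Medial Vowel Deletion: [ladipsiv] → [ladpsv]
2 Degemination: no change — [ladpsv]
3 Word-Final Devoicing: [ladpsv] → [ladpsf]
Rule 1 changed 2 position(s).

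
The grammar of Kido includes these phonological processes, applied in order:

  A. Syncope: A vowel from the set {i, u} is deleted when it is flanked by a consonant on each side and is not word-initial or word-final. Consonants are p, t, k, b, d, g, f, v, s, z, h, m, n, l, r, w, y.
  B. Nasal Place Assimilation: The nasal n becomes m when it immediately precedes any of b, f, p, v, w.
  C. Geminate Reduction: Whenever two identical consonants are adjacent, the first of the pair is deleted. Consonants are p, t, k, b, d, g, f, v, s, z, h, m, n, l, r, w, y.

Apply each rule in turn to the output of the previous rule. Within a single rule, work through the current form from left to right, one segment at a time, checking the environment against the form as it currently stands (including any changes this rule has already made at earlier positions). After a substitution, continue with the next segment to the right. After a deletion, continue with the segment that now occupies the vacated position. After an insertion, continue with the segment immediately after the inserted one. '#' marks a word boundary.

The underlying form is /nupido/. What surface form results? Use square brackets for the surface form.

[mpdo]

A Syncope: [nupido] → [npdo]
B Nasal Place Assimilation: [npdo] → [mpdo]
C Geminate Reduction: no change — [mpdo]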